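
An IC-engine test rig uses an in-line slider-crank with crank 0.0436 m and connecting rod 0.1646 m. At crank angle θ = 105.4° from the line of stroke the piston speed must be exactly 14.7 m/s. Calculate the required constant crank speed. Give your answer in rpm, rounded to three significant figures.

For an in-line slider-crank, |v_piston| = rω|sinθ|·[1 + r cosθ/√(L² − r² sin²θ)].
With r = 0.0436 m, L = 0.1646 m, θ = 105.4°: the bracketed kinematic factor |dx/dθ| = 0.038976 m.
ω = v/|dx/dθ| = 14.7/0.038976 = 377.15 rad/s.
N = 60ω/(2π) = 3601.5 rpm.

3600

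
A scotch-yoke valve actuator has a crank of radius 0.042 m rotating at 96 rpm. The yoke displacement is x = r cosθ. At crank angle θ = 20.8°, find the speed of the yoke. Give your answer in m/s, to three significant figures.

ω = 10.05 rad/s (from 96 rpm).
x = r cosθ ⇒ ẋ = −rω sinθ.
|v| = rω|sinθ| = 0.042·10.05·|sin 20.8°| = 0.14994 m/s.

0.150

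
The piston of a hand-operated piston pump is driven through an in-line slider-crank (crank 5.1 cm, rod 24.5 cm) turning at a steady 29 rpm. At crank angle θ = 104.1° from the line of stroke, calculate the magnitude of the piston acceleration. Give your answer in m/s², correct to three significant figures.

0.202

ω = 2π·29/60 = 3.037 rad/s
x(θ) = r cosθ + √(L² − r² sin²θ); with ω constant, a = ω²·d²x/dθ².
d²x/dθ² = −r cosθ − r²(cos2θ)/√u − r⁴ sin²2θ/(4u^{3/2}),  u = L² − r² sin²θ = 0.0575784 m².
Substituting r = 0.051 m, L = 0.245 m, θ = 104.1°: d²x/dθ² = +0.02195 m.
a = ω²·d²x/dθ² = (3.037)²·(+0.02195) = +0.20244 m/s²;  |a| = 0.20244 m/s².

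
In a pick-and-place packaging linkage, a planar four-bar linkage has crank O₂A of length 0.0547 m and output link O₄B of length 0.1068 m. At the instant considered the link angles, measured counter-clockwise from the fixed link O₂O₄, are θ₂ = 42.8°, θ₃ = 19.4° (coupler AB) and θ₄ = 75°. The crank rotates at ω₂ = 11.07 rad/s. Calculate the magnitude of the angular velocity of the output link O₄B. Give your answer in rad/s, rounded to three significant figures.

ω₂ = 11.07 rad/s
Differentiating the loop-closure r₂e^{iθ₂}+r₃e^{iθ₃}=r₁+r₄e^{iθ₄} gives r₂ω₂e^{iθ₂}+r₃ω₃e^{iθ₃}=r₄ω₄e^{iθ₄}.
Eliminating the other unknown: ω₄ = r₂ω₂ sin(θ₂−θ₃) / [r₄ sin(θ₄−θ₃)].
Numerator sine = +0.39715; denominator sine = +0.82511.
Result = 0.0547·11.07·(+0.39715) / (0.1068·(+0.82511)) = +2.729 rad/s; magnitude 2.729 rad/s.

2.73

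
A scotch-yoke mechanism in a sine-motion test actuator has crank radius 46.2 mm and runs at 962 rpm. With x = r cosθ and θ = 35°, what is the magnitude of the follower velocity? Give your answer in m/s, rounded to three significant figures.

ω = 100.7 rad/s (from 962 rpm).
x = r cosθ ⇒ ẋ = −rω sinθ.
|v| = rω|sinθ| = 0.0462·100.7·|sin 35°| = 2.6695 m/s.

2.67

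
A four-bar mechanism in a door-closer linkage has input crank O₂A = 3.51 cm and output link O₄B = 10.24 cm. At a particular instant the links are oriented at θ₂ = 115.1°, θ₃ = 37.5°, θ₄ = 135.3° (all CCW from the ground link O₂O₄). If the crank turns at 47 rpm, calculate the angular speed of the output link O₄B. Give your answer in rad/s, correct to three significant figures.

ω₂ = 4.922 rad/s (from 47 rpm).
Differentiating the loop-closure r₂e^{iθ₂}+r₃e^{iθ₃}=r₁+r₄e^{iθ₄} gives r₂ω₂e^{iθ₂}+r₃ω₃e^{iθ₃}=r₄ω₄e^{iθ₄}.
Eliminating the other unknown: ω₄ = r₂ω₂ sin(θ₂−θ₃) / [r₄ sin(θ₄−θ₃)].
Numerator sine = +0.97667; denominator sine = +0.99075.
Result = 0.0351·4.922·(+0.97667) / (0.1024·(+0.99075)) = +1.6631 rad/s; magnitude 1.6631 rad/s.

1.66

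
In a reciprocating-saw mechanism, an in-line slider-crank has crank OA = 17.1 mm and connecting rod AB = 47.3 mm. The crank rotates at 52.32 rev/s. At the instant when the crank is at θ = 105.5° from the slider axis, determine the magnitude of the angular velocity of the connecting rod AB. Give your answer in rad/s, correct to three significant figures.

33.9

ω = 328.7 rad/s (converted from 52.32 rev/s).
The rod makes angle φ with the slider axis where L sinφ = r sinθ; differentiating, L cosφ·φ̇ = r ω cosθ.
L cosφ = √(L² − r² sin²θ) = 0.044337 m.
|ω_rod| = r ω |cosθ| / √(L² − r² sin²θ) = 0.0171·328.7·0.26724/0.044337 = 33.883 rad/s.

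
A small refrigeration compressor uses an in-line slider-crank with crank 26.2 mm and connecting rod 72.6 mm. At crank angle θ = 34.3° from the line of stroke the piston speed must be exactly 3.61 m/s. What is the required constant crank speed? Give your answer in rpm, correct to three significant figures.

1790

For an in-line slider-crank, |v_piston| = rω|sinθ|·[1 + r cosθ/√(L² − r² sin²θ)].
With r = 0.0262 m, L = 0.0726 m, θ = 34.3°: the bracketed kinematic factor |dx/dθ| = 0.01926 m.
ω = v/|dx/dθ| = 3.61/0.01926 = 187.44 rad/s.
N = 60ω/(2π) = 1789.9 rpm.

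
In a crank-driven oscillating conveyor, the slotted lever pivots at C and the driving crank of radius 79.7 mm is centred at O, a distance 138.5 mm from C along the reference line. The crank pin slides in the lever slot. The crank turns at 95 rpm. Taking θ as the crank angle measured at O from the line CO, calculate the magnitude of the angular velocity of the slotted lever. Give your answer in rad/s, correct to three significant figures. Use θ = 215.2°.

3.54

ω = 9.948 rad/s (from 95 rpm).
Crank pin A relative to C: A = (d + r cosθ, r sinθ); lever angle φ = atan2(r sinθ, d + r cosθ).
Differentiating tanφ: φ̇ = rω(d cosθ + r)/(d² + r² + 2dr cosθ).
d² + r² + 2dr cosθ = |CA|² = 0.00749431 m²;  d cosθ + r = -0.033475 m.
|ω_lever| = |0.0797·9.948·-0.033475| / 0.00749431 = 3.5416 rad/s.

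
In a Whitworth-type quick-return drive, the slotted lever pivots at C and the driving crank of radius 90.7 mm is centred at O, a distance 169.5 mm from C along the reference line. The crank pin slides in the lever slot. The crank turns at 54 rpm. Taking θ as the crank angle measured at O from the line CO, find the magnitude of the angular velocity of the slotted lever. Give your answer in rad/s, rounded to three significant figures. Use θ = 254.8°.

ω = 5.655 rad/s (from 54 rpm).
Crank pin A relative to C: A = (d + r cosθ, r sinθ); lever angle φ = atan2(r sinθ, d + r cosθ).
Differentiating tanφ: φ̇ = rω(d cosθ + r)/(d² + r² + 2dr cosθ).
d² + r² + 2dr cosθ = |CA|² = 0.0288951 m²;  d cosθ + r = +0.046259 m.
|ω_lever| = |0.0907·5.655·+0.046259| / 0.0288951 = 0.82111 rad/s.

0.821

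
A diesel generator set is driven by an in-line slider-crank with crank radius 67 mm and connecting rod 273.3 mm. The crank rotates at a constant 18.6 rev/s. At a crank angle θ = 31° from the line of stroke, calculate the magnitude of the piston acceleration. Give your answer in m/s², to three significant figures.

893

ω = 2π·18.6 = 116.9 rad/s
x(θ) = r cosθ + √(L² − r² sin²θ); with ω constant, a = ω²·d²x/dθ².
d²x/dθ² = −r cosθ − r²(cos2θ)/√u − r⁴ sin²2θ/(4u^{3/2}),  u = L² − r² sin²θ = 0.0735021 m².
Substituting r = 0.067 m, L = 0.2733 m, θ = 31°: d²x/dθ² = -0.065401 m.
a = ω²·d²x/dθ² = (116.9)²·(-0.065401) = -893.24 m/s²;  |a| = 893.24 m/s².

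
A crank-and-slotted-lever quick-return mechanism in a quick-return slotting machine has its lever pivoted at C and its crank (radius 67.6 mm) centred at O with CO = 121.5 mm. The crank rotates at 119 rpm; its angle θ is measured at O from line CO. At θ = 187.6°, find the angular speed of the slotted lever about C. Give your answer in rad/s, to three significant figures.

14.6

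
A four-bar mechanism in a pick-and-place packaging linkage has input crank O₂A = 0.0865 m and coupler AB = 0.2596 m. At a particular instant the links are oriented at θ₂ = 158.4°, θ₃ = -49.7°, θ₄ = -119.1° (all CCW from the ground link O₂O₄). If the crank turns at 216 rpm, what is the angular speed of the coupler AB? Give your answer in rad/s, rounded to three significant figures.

7.98

ω₂ = 22.62 rad/s (from 216 rpm).
Differentiating the loop-closure r₂e^{iθ₂}+r₃e^{iθ₃}=r₁+r₄e^{iθ₄} gives r₂ω₂e^{iθ₂}+r₃ω₃e^{iθ₃}=r₄ω₄e^{iθ₄}.
Eliminating the other unknown: ω₃ = r₂ω₂ sin(θ₄−θ₂) / [r₃ sin(θ₃−θ₄)].
Numerator sine = +0.99144; denominator sine = +0.93606.
Result = 0.0865·22.62·(+0.99144) / (0.2596·(+0.93606)) = +7.9829 rad/s; magnitude 7.9829 rad/s.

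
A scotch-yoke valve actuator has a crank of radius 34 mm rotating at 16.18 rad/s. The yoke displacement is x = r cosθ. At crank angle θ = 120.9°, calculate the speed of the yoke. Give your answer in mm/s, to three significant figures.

ω = 16.18 rad/s
x = r cosθ ⇒ ẋ = −rω sinθ.
|v| = rω|sinθ| = 0.034·16.18·|sin 120.9°| = 0.47204 m/s = 472.04 mm/s.

472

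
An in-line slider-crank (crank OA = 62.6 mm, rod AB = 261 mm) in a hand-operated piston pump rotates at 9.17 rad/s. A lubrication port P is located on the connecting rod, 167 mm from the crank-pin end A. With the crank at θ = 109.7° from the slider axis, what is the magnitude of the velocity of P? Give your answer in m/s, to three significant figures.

ω = 9.17 rad/s.  Crank-pin speed |V_A| = rω = 0.57404 m/s, perpendicular to OA.
Rod angle: sinφ = −(r/L) sinθ ⇒ φ = -13.050°; ω_rod = −rω cosθ/√(L²−r²sin²θ) = +0.76106 rad/s.
V_P = V_A + ω_rod × AP, with AP = 0.167 m along the rod.
Components: V_Px = −rω sinθ − a·ω_rod·sinφ = -0.51174 m/s;  V_Py = rω cosθ + a·ω_rod·cosφ = -0.069692 m/s.
|V_P| = √(V_Px² + V_Py²) = 0.51647 m/s.

0.516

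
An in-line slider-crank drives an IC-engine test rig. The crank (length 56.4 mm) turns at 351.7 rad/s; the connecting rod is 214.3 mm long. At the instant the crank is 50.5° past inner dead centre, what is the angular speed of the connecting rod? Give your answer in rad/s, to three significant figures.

60.1

ω = 351.7 rad/s
The rod makes angle φ with the slider axis where L sinφ = r sinθ; differentiating, L cosφ·φ̇ = r ω cosθ.
L cosφ = √(L² − r² sin²θ) = 0.20983 m.
|ω_rod| = r ω |cosθ| / √(L² − r² sin²θ) = 0.0564·351.7·0.63608/0.20983 = 60.129 rad/s.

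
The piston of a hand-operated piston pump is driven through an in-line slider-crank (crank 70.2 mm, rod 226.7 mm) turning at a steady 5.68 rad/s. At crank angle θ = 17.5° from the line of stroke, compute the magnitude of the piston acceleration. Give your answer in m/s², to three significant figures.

2.74

ω = 5.68 rad/s
x(θ) = r cosθ + √(L² − r² sin²θ); with ω constant, a = ω²·d²x/dθ².
d²x/dθ² = −r cosθ − r²(cos2θ)/√u − r⁴ sin²2θ/(4u^{3/2}),  u = L² − r² sin²θ = 0.0509473 m².
Substituting r = 0.0702 m, L = 0.2267 m, θ = 17.5°: d²x/dθ² = -0.085009 m.
a = ω²·d²x/dθ² = (5.68)²·(-0.085009) = -2.7426 m/s²;  |a| = 2.7426 m/s².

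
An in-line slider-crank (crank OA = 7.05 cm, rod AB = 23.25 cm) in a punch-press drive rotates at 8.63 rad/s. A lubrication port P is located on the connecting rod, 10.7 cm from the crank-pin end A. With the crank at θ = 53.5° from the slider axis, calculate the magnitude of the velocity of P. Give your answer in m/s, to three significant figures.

0.566

ω = 8.63 rad/s.  Crank-pin speed |V_A| = rω = 0.60842 m/s, perpendicular to OA.
Rod angle: sinφ = −(r/L) sinθ ⇒ φ = -14.108°; ω_rod = −rω cosθ/√(L²−r²sin²θ) = -1.605 rad/s.
V_P = V_A + ω_rod × AP, with AP = 0.107 m along the rod.
Components: V_Px = −rω sinθ − a·ω_rod·sinφ = -0.53094 m/s;  V_Py = rω cosθ + a·ω_rod·cosφ = +0.19535 m/s.
|V_P| = √(V_Px² + V_Py²) = 0.56573 m/s.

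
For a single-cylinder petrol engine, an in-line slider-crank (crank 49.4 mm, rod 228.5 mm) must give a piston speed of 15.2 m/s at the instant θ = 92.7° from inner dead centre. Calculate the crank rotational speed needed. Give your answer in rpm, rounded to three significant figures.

For an in-line slider-crank, |v_piston| = rω|sinθ|·[1 + r cosθ/√(L² − r² sin²θ)].
With r = 0.0494 m, L = 0.2285 m, θ = 92.7°: the bracketed kinematic factor |dx/dθ| = 0.04883 m.
ω = v/|dx/dθ| = 15.2/0.04883 = 311.28 rad/s.
N = 60ω/(2π) = 2972.5 rpm.

2970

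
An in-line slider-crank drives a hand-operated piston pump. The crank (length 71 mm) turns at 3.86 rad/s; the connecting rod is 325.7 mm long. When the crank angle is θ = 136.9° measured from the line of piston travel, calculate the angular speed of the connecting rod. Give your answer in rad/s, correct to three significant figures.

0.621

ω = 3.86 rad/s
The rod makes angle φ with the slider axis where L sinφ = r sinθ; differentiating, L cosφ·φ̇ = r ω cosθ.
L cosφ = √(L² − r² sin²θ) = 0.32207 m.
|ω_rod| = r ω |cosθ| / √(L² − r² sin²θ) = 0.071·3.86·0.73016/0.32207 = 0.62133 rad/s.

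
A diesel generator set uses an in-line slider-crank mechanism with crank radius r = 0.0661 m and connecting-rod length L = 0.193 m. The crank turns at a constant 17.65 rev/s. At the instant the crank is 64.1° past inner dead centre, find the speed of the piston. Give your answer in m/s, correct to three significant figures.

7.63

ω = 2π·17.6 = 110.9 rad/s
For an in-line slider-crank, x = r cosθ + √(L² − r² sin²θ), so v = −rω sinθ·[1 + r cosθ/√(L² − r² sin²θ)].
With r = 0.0661 m, L = 0.193 m, θ = 64.1°: √(L² − r² sin²θ) = 0.18361 m.
v = −0.0661·110.9·0.89956·[1 + 0.0661·0.43680/0.18361] = -7.631 m/s.
|v| = 7.631 m/s.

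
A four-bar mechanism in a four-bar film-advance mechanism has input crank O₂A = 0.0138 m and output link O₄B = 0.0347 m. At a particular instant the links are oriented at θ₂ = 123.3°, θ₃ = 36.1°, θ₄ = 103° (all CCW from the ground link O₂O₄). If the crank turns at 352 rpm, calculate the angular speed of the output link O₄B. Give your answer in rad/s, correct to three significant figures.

ω₂ = 36.86 rad/s (from 352 rpm).
Differentiating the loop-closure r₂e^{iθ₂}+r₃e^{iθ₃}=r₁+r₄e^{iθ₄} gives r₂ω₂e^{iθ₂}+r₃ω₃e^{iθ₃}=r₄ω₄e^{iθ₄}.
Eliminating the other unknown: ω₄ = r₂ω₂ sin(θ₂−θ₃) / [r₄ sin(θ₄−θ₃)].
Numerator sine = +0.99881; denominator sine = +0.91982.
Result = 0.0138·36.86·(+0.99881) / (0.0347·(+0.91982)) = +15.918 rad/s; magnitude 15.918 rad/s.

15.9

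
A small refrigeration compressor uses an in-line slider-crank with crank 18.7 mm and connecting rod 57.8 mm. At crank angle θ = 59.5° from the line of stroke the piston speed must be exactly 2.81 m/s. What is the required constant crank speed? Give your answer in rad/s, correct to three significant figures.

For an in-line slider-crank, |v_piston| = rω|sinθ|·[1 + r cosθ/√(L² − r² sin²θ)].
With r = 0.0187 m, L = 0.0578 m, θ = 59.5°: the bracketed kinematic factor |dx/dθ| = 0.018867 m.
ω = v/|dx/dθ| = 2.81/0.018867 = 148.93 rad/s.

149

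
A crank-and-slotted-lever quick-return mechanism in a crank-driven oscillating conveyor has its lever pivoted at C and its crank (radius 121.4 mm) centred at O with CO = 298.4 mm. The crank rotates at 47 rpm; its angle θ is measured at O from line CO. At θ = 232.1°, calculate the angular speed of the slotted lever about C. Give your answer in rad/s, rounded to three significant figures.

ω = 4.922 rad/s (from 47 rpm).
Crank pin A relative to C: A = (d + r cosθ, r sinθ); lever angle φ = atan2(r sinθ, d + r cosθ).
Differentiating tanφ: φ̇ = rω(d cosθ + r)/(d² + r² + 2dr cosθ).
d² + r² + 2dr cosθ = |CA|² = 0.0592746 m²;  d cosθ + r = -0.061903 m.
|ω_lever| = |0.1214·4.922·-0.061903| / 0.0592746 = 0.624 rad/s.

0.624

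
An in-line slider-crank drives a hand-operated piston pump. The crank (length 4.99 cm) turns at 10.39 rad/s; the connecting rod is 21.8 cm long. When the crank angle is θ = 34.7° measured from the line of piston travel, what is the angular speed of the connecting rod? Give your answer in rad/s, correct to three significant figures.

ω = 10.39 rad/s
The rod makes angle φ with the slider axis where L sinφ = r sinθ; differentiating, L cosφ·φ̇ = r ω cosθ.
L cosφ = √(L² − r² sin²θ) = 0.21614 m.
|ω_rod| = r ω |cosθ| / √(L² − r² sin²θ) = 0.0499·10.39·0.82214/0.21614 = 1.9721 rad/s.

1.97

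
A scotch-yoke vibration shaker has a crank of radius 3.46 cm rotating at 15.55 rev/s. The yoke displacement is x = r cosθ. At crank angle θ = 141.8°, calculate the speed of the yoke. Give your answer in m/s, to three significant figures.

2.09

ω = 97.7 rad/s (from 15.55 rev/s).
x = r cosθ ⇒ ẋ = −rω sinθ.
|v| = rω|sinθ| = 0.0346·97.7·|sin 141.8°| = 2.0906 m/s.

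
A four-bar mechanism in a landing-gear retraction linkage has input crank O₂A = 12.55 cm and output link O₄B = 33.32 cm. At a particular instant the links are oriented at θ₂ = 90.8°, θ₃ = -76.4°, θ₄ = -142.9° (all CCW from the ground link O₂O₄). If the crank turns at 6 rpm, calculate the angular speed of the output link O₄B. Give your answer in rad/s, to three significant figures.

0.0572

ω₂ = 0.6283 rad/s (from 6 rpm).
Differentiating the loop-closure r₂e^{iθ₂}+r₃e^{iθ₃}=r₁+r₄e^{iθ₄} gives r₂ω₂e^{iθ₂}+r₃ω₃e^{iθ₃}=r₄ω₄e^{iθ₄}.
Eliminating the other unknown: ω₄ = r₂ω₂ sin(θ₂−θ₃) / [r₄ sin(θ₄−θ₃)].
Numerator sine = +0.22155; denominator sine = -0.91706.
Result = 0.1255·0.6283·(+0.22155) / (0.3332·(-0.91706)) = -0.057173 rad/s; magnitude 0.057173 rad/s.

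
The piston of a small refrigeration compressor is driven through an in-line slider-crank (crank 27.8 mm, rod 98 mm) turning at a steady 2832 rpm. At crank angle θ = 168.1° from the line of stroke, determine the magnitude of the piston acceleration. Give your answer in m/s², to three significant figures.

1750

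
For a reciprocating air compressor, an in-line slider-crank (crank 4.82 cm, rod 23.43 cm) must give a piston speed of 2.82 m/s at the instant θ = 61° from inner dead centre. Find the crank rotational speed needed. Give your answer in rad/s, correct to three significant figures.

60.7

For an in-line slider-crank, |v_piston| = rω|sinθ|·[1 + r cosθ/√(L² − r² sin²θ)].
With r = 0.0482 m, L = 0.2343 m, θ = 61°: the bracketed kinematic factor |dx/dθ| = 0.046431 m.
ω = v/|dx/dθ| = 2.82/0.046431 = 60.735 rad/s.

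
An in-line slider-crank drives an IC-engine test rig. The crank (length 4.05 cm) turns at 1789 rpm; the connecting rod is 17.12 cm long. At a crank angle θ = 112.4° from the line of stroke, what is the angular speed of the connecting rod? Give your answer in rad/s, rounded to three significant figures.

ω = 187.3 rad/s (converted from 1789 rpm).
The rod makes angle φ with the slider axis where L sinφ = r sinθ; differentiating, L cosφ·φ̇ = r ω cosθ.
L cosφ = √(L² − r² sin²θ) = 0.16706 m.
|ω_rod| = r ω |cosθ| / √(L² − r² sin²θ) = 0.0405·187.3·0.38107/0.16706 = 17.308 rad/s.

17.3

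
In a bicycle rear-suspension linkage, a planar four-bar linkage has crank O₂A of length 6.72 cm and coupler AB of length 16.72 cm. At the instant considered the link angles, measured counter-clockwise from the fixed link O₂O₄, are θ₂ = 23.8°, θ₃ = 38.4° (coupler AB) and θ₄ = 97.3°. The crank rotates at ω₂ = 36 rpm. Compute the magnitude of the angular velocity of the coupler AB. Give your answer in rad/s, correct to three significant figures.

ω₂ = 3.77 rad/s (from 36 rpm).
Differentiating the loop-closure r₂e^{iθ₂}+r₃e^{iθ₃}=r₁+r₄e^{iθ₄} gives r₂ω₂e^{iθ₂}+r₃ω₃e^{iθ₃}=r₄ω₄e^{iθ₄}.
Eliminating the other unknown: ω₃ = r₂ω₂ sin(θ₄−θ₂) / [r₃ sin(θ₃−θ₄)].
Numerator sine = +0.95882; denominator sine = -0.85627.
Result = 0.0672·3.77·(+0.95882) / (0.1672·(-0.85627)) = -1.6966 rad/s; magnitude 1.6966 rad/s.

1.70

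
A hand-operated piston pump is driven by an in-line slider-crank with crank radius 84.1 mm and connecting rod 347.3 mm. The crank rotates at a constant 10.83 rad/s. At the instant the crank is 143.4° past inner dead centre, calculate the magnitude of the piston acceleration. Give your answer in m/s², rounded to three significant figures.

ω = 10.83 rad/s
x(θ) = r cosθ + √(L² − r² sin²θ); with ω constant, a = ω²·d²x/dθ².
d²x/dθ² = −r cosθ − r²(cos2θ)/√u − r⁴ sin²2θ/(4u^{3/2}),  u = L² − r² sin²θ = 0.118103 m².
Substituting r = 0.0841 m, L = 0.3473 m, θ = 143.4°: d²x/dθ² = +0.061286 m.
a = ω²·d²x/dθ² = (10.83)²·(+0.061286) = +7.1882 m/s²;  |a| = 7.1882 m/s².

7.19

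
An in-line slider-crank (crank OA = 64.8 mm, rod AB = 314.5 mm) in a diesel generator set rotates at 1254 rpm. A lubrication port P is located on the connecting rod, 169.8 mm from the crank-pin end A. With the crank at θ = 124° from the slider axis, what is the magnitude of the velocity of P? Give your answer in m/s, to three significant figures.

6.96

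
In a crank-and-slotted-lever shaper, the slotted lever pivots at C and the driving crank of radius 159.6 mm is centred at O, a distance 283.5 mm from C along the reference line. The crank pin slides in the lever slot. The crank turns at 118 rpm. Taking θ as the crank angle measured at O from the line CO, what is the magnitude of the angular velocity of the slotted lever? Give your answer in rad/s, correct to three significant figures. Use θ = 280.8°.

ω = 12.36 rad/s (from 118 rpm).
Crank pin A relative to C: A = (d + r cosθ, r sinθ); lever angle φ = atan2(r sinθ, d + r cosθ).
Differentiating tanφ: φ̇ = rω(d cosθ + r)/(d² + r² + 2dr cosθ).
d² + r² + 2dr cosθ = |CA|² = 0.122801 m²;  d cosθ + r = +0.21272 m.
|ω_lever| = |0.1596·12.36·+0.21272| / 0.122801 = 3.4163 rad/s.

3.42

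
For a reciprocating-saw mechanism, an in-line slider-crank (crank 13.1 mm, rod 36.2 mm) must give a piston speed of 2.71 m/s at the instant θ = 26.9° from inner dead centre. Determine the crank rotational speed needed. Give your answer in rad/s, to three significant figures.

345

For an in-line slider-crank, |v_piston| = rω|sinθ|·[1 + r cosθ/√(L² − r² sin²θ)].
With r = 0.0131 m, L = 0.0362 m, θ = 26.9°: the bracketed kinematic factor |dx/dθ| = 0.0078658 m.
ω = v/|dx/dθ| = 2.71/0.0078658 = 344.53 rad/s.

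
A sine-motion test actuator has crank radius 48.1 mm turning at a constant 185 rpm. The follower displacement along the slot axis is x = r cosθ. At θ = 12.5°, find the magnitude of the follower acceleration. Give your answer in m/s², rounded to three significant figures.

17.6

ω = 19.37 rad/s (from 185 rpm).
x = r cosθ ⇒ ẍ = −rω² cosθ (ω constant).
|a| = rω²|cosθ| = 0.0481·(19.37)²·|cos 12.5°| = 17.625 m/s².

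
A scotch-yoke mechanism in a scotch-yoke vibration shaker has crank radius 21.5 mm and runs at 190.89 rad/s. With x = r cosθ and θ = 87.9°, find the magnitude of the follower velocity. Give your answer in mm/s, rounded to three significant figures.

ω = 190.9 rad/s
x = r cosθ ⇒ ẋ = −rω sinθ.
|v| = rω|sinθ| = 0.0215·190.9·|sin 87.9°| = 4.1014 m/s = 4101.4 mm/s.

4100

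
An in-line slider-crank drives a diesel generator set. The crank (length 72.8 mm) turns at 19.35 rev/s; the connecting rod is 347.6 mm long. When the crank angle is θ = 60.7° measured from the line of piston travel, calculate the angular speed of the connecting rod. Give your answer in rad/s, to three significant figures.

12.7

ω = 121.6 rad/s (converted from 19.35 rev/s).
The rod makes angle φ with the slider axis where L sinφ = r sinθ; differentiating, L cosφ·φ̇ = r ω cosθ.
L cosφ = √(L² − r² sin²θ) = 0.34175 m.
|ω_rod| = r ω |cosθ| / √(L² − r² sin²θ) = 0.0728·121.6·0.48938/0.34175 = 12.674 rad/s.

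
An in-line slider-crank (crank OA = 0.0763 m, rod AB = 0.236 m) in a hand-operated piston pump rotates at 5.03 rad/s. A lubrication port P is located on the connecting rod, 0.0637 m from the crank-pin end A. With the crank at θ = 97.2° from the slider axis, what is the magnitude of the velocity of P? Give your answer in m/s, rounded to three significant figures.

0.378

ω = 5.03 rad/s.  Crank-pin speed |V_A| = rω = 0.38379 m/s, perpendicular to OA.
Rod angle: sinφ = −(r/L) sinθ ⇒ φ = -18.709°; ω_rod = −rω cosθ/√(L²−r²sin²θ) = +0.21519 rad/s.
V_P = V_A + ω_rod × AP, with AP = 0.0637 m along the rod.
Components: V_Px = −rω sinθ − a·ω_rod·sinφ = -0.37637 m/s;  V_Py = rω cosθ + a·ω_rod·cosφ = -0.035118 m/s.
|V_P| = √(V_Px² + V_Py²) = 0.378 m/s.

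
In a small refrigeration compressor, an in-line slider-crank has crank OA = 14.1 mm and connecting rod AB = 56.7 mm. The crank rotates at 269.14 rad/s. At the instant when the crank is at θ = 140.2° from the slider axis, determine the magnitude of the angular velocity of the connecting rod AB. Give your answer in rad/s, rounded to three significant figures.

ω = 269.1 rad/s
The rod makes angle φ with the slider axis where L sinφ = r sinθ; differentiating, L cosφ·φ̇ = r ω cosθ.
L cosφ = √(L² − r² sin²θ) = 0.055977 m.
|ω_rod| = r ω |cosθ| / √(L² − r² sin²θ) = 0.0141·269.1·0.76828/0.055977 = 52.085 rad/s.

52.1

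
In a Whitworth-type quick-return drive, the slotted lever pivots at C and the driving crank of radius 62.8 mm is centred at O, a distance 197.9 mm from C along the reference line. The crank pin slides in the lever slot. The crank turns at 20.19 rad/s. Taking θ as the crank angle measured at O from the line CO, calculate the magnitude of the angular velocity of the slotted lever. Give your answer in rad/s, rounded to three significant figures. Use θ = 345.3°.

ω = 20.19 rad/s
Crank pin A relative to C: A = (d + r cosθ, r sinθ); lever angle φ = atan2(r sinθ, d + r cosθ).
Differentiating tanφ: φ̇ = rω(d cosθ + r)/(d² + r² + 2dr cosθ).
d² + r² + 2dr cosθ = |CA|² = 0.0671509 m²;  d cosθ + r = +0.25422 m.
|ω_lever| = |0.0628·20.19·+0.25422| / 0.0671509 = 4.8002 rad/s.

4.80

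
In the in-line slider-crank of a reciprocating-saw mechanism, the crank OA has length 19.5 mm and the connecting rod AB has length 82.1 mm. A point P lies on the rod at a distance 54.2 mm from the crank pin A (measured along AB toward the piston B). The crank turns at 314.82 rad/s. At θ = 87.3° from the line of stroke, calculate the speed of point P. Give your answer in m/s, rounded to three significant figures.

ω = 314.8 rad/s.  Crank-pin speed |V_A| = rω = 6.139 m/s, perpendicular to OA.
Rod angle: sinφ = −(r/L) sinθ ⇒ φ = -13.724°; ω_rod = −rω cosθ/√(L²−r²sin²θ) = -3.6259 rad/s.
V_P = V_A + ω_rod × AP, with AP = 0.0542 m along the rod.
Components: V_Px = −rω sinθ − a·ω_rod·sinφ = -6.1788 m/s;  V_Py = rω cosθ + a·ω_rod·cosφ = +0.098274 m/s.
|V_P| = √(V_Px² + V_Py²) = 6.1796 m/s.

6.18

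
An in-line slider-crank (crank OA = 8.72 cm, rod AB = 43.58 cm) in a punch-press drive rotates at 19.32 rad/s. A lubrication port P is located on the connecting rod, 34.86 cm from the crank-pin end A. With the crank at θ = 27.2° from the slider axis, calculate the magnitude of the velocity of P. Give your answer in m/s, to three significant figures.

0.930

ω = 19.32 rad/s.  Crank-pin speed |V_A| = rω = 1.6847 m/s, perpendicular to OA.
Rod angle: sinφ = −(r/L) sinθ ⇒ φ = -5.248°; ω_rod = −rω cosθ/√(L²−r²sin²θ) = -3.4528 rad/s.
V_P = V_A + ω_rod × AP, with AP = 0.3486 m along the rod.
Components: V_Px = −rω sinθ − a·ω_rod·sinφ = -0.88016 m/s;  V_Py = rω cosθ + a·ω_rod·cosφ = +0.29982 m/s.
|V_P| = √(V_Px² + V_Py²) = 0.92982 m/s.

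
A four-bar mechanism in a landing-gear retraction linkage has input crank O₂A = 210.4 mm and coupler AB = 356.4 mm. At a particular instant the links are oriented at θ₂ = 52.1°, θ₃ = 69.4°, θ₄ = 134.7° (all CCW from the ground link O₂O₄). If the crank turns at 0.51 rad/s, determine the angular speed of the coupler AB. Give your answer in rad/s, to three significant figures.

ω₂ = 0.51 rad/s
Differentiating the loop-closure r₂e^{iθ₂}+r₃e^{iθ₃}=r₁+r₄e^{iθ₄} gives r₂ω₂e^{iθ₂}+r₃ω₃e^{iθ₃}=r₄ω₄e^{iθ₄}.
Eliminating the other unknown: ω₃ = r₂ω₂ sin(θ₄−θ₂) / [r₃ sin(θ₃−θ₄)].
Numerator sine = +0.99167; denominator sine = -0.90851.
Result = 0.2104·0.51·(+0.99167) / (0.3564·(-0.90851)) = -0.32864 rad/s; magnitude 0.32864 rad/s.

0.329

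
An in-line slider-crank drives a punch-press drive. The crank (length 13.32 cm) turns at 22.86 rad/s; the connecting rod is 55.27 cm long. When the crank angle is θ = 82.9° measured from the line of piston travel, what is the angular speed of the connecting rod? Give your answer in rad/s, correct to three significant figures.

0.701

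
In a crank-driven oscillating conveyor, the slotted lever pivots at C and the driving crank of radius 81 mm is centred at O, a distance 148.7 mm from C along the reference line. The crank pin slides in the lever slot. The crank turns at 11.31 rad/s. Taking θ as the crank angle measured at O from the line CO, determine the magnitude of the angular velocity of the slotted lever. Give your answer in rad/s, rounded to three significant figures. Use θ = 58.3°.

ω = 11.31 rad/s
Crank pin A relative to C: A = (d + r cosθ, r sinθ); lever angle φ = atan2(r sinθ, d + r cosθ).
Differentiating tanφ: φ̇ = rω(d cosθ + r)/(d² + r² + 2dr cosθ).
d² + r² + 2dr cosθ = |CA|² = 0.041331 m²;  d cosθ + r = +0.15914 m.
|ω_lever| = |0.081·11.31·+0.15914| / 0.041331 = 3.5273 rad/s.

3.53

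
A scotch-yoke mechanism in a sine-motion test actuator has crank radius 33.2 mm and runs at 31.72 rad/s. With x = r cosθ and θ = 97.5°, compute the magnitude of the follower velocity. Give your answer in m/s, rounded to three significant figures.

ω = 31.72 rad/s
x = r cosθ ⇒ ẋ = −rω sinθ.
|v| = rω|sinθ| = 0.0332·31.72·|sin 97.5°| = 1.0441 m/s.

1.04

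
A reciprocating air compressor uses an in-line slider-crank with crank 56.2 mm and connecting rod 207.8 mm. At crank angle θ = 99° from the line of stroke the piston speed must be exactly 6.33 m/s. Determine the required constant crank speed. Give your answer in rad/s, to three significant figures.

For an in-line slider-crank, |v_piston| = rω|sinθ|·[1 + r cosθ/√(L² − r² sin²θ)].
With r = 0.0562 m, L = 0.2078 m, θ = 99°: the bracketed kinematic factor |dx/dθ| = 0.053071 m.
ω = v/|dx/dθ| = 6.33/0.053071 = 119.27 rad/s.

119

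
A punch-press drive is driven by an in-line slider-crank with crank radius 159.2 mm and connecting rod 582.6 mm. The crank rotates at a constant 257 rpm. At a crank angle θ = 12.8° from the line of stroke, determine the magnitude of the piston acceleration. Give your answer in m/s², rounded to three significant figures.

141

ω = 2π·257/60 = 26.91 rad/s
x(θ) = r cosθ + √(L² − r² sin²θ); with ω constant, a = ω²·d²x/dθ².
d²x/dθ² = −r cosθ − r²(cos2θ)/√u − r⁴ sin²2θ/(4u^{3/2}),  u = L² − r² sin²θ = 0.338179 m².
Substituting r = 0.1592 m, L = 0.5826 m, θ = 12.8°: d²x/dθ² = -0.1947 m.
a = ω²·d²x/dθ² = (26.91)²·(-0.1947) = -141.02 m/s²;  |a| = 141.02 m/s².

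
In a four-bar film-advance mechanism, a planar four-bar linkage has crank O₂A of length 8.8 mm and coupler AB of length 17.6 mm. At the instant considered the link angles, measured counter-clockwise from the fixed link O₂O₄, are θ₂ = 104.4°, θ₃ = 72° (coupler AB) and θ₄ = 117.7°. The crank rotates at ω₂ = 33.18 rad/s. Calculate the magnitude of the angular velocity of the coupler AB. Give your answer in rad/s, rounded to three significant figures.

5.33

ω₂ = 33.18 rad/s
Differentiating the loop-closure r₂e^{iθ₂}+r₃e^{iθ₃}=r₁+r₄e^{iθ₄} gives r₂ω₂e^{iθ₂}+r₃ω₃e^{iθ₃}=r₄ω₄e^{iθ₄}.
Eliminating the other unknown: ω₃ = r₂ω₂ sin(θ₄−θ₂) / [r₃ sin(θ₃−θ₄)].
Numerator sine = +0.23005; denominator sine = -0.71569.
Result = 0.0088·33.18·(+0.23005) / (0.0176·(-0.71569)) = -5.3326 rad/s; magnitude 5.3326 rad/s.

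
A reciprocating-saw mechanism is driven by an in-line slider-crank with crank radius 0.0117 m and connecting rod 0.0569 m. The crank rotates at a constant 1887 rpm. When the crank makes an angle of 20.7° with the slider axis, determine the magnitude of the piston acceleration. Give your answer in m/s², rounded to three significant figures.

ω = 2π·1887/60 = 197.6 rad/s
x(θ) = r cosθ + √(L² − r² sin²θ); with ω constant, a = ω²·d²x/dθ².
d²x/dθ² = −r cosθ − r²(cos2θ)/√u − r⁴ sin²2θ/(4u^{3/2}),  u = L² − r² sin²θ = 0.00322051 m².
Substituting r = 0.0117 m, L = 0.0569 m, θ = 20.7°: d²x/dθ² = -0.012765 m.
a = ω²·d²x/dθ² = (197.6)²·(-0.012765) = -498.46 m/s²;  |a| = 498.46 m/s².

498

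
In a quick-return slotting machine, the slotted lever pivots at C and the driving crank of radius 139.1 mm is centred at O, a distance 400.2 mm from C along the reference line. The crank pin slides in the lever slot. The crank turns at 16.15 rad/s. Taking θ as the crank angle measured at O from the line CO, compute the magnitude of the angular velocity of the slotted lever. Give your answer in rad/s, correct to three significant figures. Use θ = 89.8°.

1.75

ω = 16.15 rad/s
Crank pin A relative to C: A = (d + r cosθ, r sinθ); lever angle φ = atan2(r sinθ, d + r cosθ).
Differentiating tanφ: φ̇ = rω(d cosθ + r)/(d² + r² + 2dr cosθ).
d² + r² + 2dr cosθ = |CA|² = 0.179897 m²;  d cosθ + r = +0.1405 m.
|ω_lever| = |0.1391·16.15·+0.1405| / 0.179897 = 1.7545 rad/s.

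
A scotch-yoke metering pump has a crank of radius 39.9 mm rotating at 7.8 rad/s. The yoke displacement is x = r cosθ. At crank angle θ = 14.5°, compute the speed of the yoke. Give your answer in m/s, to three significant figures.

ω = 7.8 rad/s
x = r cosθ ⇒ ẋ = −rω sinθ.
|v| = rω|sinθ| = 0.0399·7.8·|sin 14.5°| = 0.077923 m/s.

0.0779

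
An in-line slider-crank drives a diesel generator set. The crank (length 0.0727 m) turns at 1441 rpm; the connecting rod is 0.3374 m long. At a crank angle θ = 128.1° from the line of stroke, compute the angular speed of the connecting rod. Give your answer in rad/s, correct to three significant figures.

ω = 150.9 rad/s (converted from 1441 rpm).
The rod makes angle φ with the slider axis where L sinφ = r sinθ; differentiating, L cosφ·φ̇ = r ω cosθ.
L cosφ = √(L² − r² sin²θ) = 0.33251 m.
|ω_rod| = r ω |cosθ| / √(L² − r² sin²θ) = 0.0727·150.9·0.61704/0.33251 = 20.358 rad/s.

20.4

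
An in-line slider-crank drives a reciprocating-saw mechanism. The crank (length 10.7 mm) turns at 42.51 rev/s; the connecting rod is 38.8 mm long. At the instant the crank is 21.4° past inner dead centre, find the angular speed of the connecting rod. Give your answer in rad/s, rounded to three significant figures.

ω = 267.1 rad/s (converted from 42.51 rev/s).
The rod makes angle φ with the slider axis where L sinφ = r sinθ; differentiating, L cosφ·φ̇ = r ω cosθ.
L cosφ = √(L² − r² sin²θ) = 0.038603 m.
|ω_rod| = r ω |cosθ| / √(L² − r² sin²θ) = 0.0107·267.1·0.93106/0.038603 = 68.93 rad/s.

68.9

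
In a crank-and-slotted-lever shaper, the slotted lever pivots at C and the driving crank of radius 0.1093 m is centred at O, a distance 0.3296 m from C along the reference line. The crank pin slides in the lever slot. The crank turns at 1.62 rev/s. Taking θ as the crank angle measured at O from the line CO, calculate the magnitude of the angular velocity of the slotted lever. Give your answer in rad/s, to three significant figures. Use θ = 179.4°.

ω = 10.18 rad/s (from 1.62 rev/s).
Crank pin A relative to C: A = (d + r cosθ, r sinθ); lever angle φ = atan2(r sinθ, d + r cosθ).
Differentiating tanφ: φ̇ = rω(d cosθ + r)/(d² + r² + 2dr cosθ).
d² + r² + 2dr cosθ = |CA|² = 0.048536 m²;  d cosθ + r = -0.22028 m.
|ω_lever| = |0.1093·10.18·-0.22028| / 0.048536 = 5.0493 rad/s.

5.05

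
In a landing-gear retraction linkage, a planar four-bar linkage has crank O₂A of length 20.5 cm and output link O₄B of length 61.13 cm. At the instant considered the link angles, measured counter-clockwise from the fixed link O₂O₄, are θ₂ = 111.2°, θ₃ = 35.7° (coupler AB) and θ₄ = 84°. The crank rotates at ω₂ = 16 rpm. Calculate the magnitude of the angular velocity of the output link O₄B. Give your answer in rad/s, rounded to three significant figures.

ω₂ = 1.676 rad/s (from 16 rpm).
Differentiating the loop-closure r₂e^{iθ₂}+r₃e^{iθ₃}=r₁+r₄e^{iθ₄} gives r₂ω₂e^{iθ₂}+r₃ω₃e^{iθ₃}=r₄ω₄e^{iθ₄}.
Eliminating the other unknown: ω₄ = r₂ω₂ sin(θ₂−θ₃) / [r₄ sin(θ₄−θ₃)].
Numerator sine = +0.96815; denominator sine = +0.74664.
Result = 0.205·1.676·(+0.96815) / (0.6113·(+0.74664)) = +0.72858 rad/s; magnitude 0.72858 rad/s.

0.729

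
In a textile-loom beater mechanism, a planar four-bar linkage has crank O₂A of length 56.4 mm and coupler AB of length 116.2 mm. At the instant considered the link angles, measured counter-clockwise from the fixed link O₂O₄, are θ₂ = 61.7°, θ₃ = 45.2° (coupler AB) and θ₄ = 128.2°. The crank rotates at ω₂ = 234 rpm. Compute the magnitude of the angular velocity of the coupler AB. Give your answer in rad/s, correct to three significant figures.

11.0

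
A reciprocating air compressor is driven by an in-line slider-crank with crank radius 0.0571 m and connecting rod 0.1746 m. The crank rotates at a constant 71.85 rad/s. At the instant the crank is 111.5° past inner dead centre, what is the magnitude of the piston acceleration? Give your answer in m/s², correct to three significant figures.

ω = 71.85 rad/s
x(θ) = r cosθ + √(L² − r² sin²θ); with ω constant, a = ω²·d²x/dθ².
d²x/dθ² = −r cosθ − r²(cos2θ)/√u − r⁴ sin²2θ/(4u^{3/2}),  u = L² − r² sin²θ = 0.0276627 m².
Substituting r = 0.0571 m, L = 0.1746 m, θ = 111.5°: d²x/dθ² = +0.034995 m.
a = ω²·d²x/dθ² = (71.85)²·(+0.034995) = +180.66 m/s²;  |a| = 180.66 m/s².

181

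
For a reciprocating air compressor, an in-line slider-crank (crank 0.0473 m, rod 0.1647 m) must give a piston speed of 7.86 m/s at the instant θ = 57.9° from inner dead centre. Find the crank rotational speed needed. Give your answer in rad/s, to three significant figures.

169

For an in-line slider-crank, |v_piston| = rω|sinθ|·[1 + r cosθ/√(L² − r² sin²θ)].
With r = 0.0473 m, L = 0.1647 m, θ = 57.9°: the bracketed kinematic factor |dx/dθ| = 0.046373 m.
ω = v/|dx/dθ| = 7.86/0.046373 = 169.49 rad/s.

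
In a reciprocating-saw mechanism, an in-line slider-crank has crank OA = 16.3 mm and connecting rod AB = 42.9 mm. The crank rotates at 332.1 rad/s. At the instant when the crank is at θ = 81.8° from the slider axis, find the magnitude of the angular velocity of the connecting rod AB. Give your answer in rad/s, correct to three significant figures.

19.4

ω = 332.1 rad/s
The rod makes angle φ with the slider axis where L sinφ = r sinθ; differentiating, L cosφ·φ̇ = r ω cosθ.
L cosφ = √(L² − r² sin²θ) = 0.039751 m.
|ω_rod| = r ω |cosθ| / √(L² − r² sin²θ) = 0.0163·332.1·0.14263/0.039751 = 19.423 rad/s.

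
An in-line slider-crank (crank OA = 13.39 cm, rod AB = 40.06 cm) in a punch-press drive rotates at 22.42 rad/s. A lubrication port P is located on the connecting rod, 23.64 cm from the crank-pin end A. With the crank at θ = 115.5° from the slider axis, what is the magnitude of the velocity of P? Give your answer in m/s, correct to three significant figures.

2.52

ω = 22.42 rad/s.  Crank-pin speed |V_A| = rω = 3.002 m/s, perpendicular to OA.
Rod angle: sinφ = −(r/L) sinθ ⇒ φ = -17.559°; ω_rod = −rω cosθ/√(L²−r²sin²θ) = +3.3839 rad/s.
V_P = V_A + ω_rod × AP, with AP = 0.2364 m along the rod.
Components: V_Px = −rω sinθ − a·ω_rod·sinφ = -2.4683 m/s;  V_Py = rω cosθ + a·ω_rod·cosφ = -0.52974 m/s.
|V_P| = √(V_Px² + V_Py²) = 2.5245 m/s.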